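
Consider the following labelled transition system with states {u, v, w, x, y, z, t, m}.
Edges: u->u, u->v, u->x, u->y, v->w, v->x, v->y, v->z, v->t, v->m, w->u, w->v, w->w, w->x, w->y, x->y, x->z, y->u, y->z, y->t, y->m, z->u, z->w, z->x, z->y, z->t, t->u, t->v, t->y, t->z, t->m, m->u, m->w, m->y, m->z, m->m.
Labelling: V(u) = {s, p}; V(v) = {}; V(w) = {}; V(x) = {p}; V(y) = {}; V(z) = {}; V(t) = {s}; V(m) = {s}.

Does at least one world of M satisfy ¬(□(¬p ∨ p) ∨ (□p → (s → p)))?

Recall that □ψ holds at a world iff ψ holds at every accessible world, and ◇ψ holds iff ψ holds at some accessible world.
Let φ = ¬(□(¬p ∨ p) ∨ (□p → (s → p))). Evaluate φ at each world:
  u (successors {u, v, x, y}): φ is false.
  v (successors {w, x, y, z, t, m}): φ is false.
  w (successors {u, v, w, x, y}): φ is false.
  x (successors {y, z}): φ is false.
  y (successors {u, z, t, m}): φ is false.
  z (successors {u, w, x, y, t}): φ is false.
  t (successors {u, v, y, z, m}): φ is false.
  m (successors {u, w, y, z, m}): φ is false.
For instance, at z:
  At z: □(¬p ∨ p) ∨ (□p → (s → p)) is true, so ¬(□(¬p ∨ p) ∨ (□p → (s → p))) is false.
    At z: □(¬p ∨ p) is true, □p → (s → p) is true, so □(¬p ∨ p) ∨ (□p → (s → p)) is true.
      At z: □(¬p ∨ p) requires ¬p ∨ p at every successor {u, w, x, y, t}.
        At u: ¬p ∨ p is true.
        At w: ¬p ∨ p is true.
        At x: ¬p ∨ p is true.
        At y: ¬p ∨ p is true.
        At t: ¬p ∨ p is true.
      So □(¬p ∨ p) is true at z.
      At z: □p is false, s → p is true, so □p → (s → p) is true.

No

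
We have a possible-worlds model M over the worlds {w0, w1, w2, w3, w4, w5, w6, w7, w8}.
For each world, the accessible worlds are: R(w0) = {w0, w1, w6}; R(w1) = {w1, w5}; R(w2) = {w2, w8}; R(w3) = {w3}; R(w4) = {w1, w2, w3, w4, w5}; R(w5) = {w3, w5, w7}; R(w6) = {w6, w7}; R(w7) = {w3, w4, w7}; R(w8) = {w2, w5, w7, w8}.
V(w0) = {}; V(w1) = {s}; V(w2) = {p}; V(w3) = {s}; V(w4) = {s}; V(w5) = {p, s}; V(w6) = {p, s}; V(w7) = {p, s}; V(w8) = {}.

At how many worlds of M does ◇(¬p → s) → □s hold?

Recall that □ψ holds at a world iff ψ holds at every accessible world, and ◇ψ holds iff ψ holds at some accessible world.
Let φ = ◇(¬p → s) → □s. Evaluate φ at each world:
  w0 (successors {w0, w1, w6}): φ is false.
  w1 (successors {w1, w5}): φ is true.
  w2 (successors {w2, w8}): φ is false.
  w3 (successors {w3}): φ is true.
  w4 (successors {w1, w2, w3, w4, w5}): φ is false.
  w5 (successors {w3, w5, w7}): φ is true.
  w6 (successors {w6, w7}): φ is true.
  w7 (successors {w3, w4, w7}): φ is true.
  w8 (successors {w2, w5, w7, w8}): φ is false.
For instance, at w3:
  At w3: ◇(¬p → s) is true, □s is true, so ◇(¬p → s) → □s is true.
    At w3: ◇(¬p → s) requires ¬p → s at some successor in {w3}.
      ¬p → s holds at w3, so ◇(¬p → s) is true at w3.
    At w3: □s requires s at every successor {w3}.
      At w3: s is true.
    So □s is true at w3.
Satisfying worlds: {w1, w3, w5, w6, w7}

5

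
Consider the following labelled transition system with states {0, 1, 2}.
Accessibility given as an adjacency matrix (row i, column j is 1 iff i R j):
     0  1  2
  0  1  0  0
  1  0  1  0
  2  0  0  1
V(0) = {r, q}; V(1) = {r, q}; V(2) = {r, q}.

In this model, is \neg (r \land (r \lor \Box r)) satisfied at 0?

No

Recall that \Box ψ holds at a world iff ψ holds at every accessible world, and \Diamond ψ holds iff ψ holds at some accessible world.
At 0: r \land (r \lor \Box r) is true, so \neg (r \land (r \lor \Box r)) is false.
  At 0: r is true, r \lor \Box r is true, so r \land (r \lor \Box r) is true.
    At 0: r is true, \Box r is true, so r \lor \Box r is true.
      At 0: \Box r requires r at every successor {0}.
        At 0: r is true.
      So \Box r is true at 0.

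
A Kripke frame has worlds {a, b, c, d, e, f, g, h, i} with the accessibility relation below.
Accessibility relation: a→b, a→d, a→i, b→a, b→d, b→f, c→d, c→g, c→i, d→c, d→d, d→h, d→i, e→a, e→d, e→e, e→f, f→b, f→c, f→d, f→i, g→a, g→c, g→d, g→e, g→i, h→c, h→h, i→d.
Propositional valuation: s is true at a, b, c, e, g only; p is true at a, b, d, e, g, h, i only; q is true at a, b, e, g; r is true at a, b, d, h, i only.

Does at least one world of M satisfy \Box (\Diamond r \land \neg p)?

Let φ = \Box (\Diamond r \land \neg p). Evaluate φ at each world:
  a (successors {b, d, i}): φ is false.
  b (successors {a, d, f}): φ is false.
  c (successors {d, g, i}): φ is false.
  d (successors {c, d, h, i}): φ is false.
  e (successors {a, d, e, f}): φ is false.
  f (successors {b, c, d, i}): φ is false.
  g (successors {a, c, d, e, i}): φ is false.
  h (successors {c, h}): φ is false.
  i (successors {d}): φ is false.
For instance, at a:
  At a: \Box (\Diamond r \land \neg p) requires \Diamond r \land \neg p at every successor {b, d, i}.
    \Diamond r \land \neg p fails at b, so \Box (\Diamond r \land \neg p) is false at a.
      At b: \Diamond r is true, \neg p is false, so \Diamond r \land \neg p is false.

No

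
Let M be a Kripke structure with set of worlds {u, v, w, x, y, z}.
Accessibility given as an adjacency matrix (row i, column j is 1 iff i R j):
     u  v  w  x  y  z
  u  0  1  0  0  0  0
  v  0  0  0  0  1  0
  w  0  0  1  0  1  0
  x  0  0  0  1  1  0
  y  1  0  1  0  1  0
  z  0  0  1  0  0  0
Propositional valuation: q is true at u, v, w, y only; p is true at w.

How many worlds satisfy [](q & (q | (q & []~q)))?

Let φ = [](q & (q | (q & []~q))). Evaluate φ at each world:
  u (successors {v}): φ is true.
  v (successors {y}): φ is true.
  w (successors {w, y}): φ is true.
  x (successors {x, y}): φ is false.
  y (successors {u, w, y}): φ is true.
  z (successors {w}): φ is true.
For instance, at v:
  At v: [](q & (q | (q & []~q))) requires q & (q | (q & []~q)) at every successor {y}.
      At y: q is true, q | (q & []~q) is true, so q & (q | (q & []~q)) is true.
  So [](q & (q | (q & []~q))) is true at v.
Satisfying worlds: {u, v, w, y, z}

5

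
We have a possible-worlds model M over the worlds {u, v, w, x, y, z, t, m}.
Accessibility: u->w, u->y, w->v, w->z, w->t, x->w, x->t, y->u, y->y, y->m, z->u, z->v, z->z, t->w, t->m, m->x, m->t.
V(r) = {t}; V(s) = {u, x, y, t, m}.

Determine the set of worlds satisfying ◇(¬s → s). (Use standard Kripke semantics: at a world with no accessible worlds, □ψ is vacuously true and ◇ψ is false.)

Recall that ◇ψ holds at a world iff ψ holds at some accessible world.
Let φ = ◇(¬s → s). Evaluate φ at each world:
  u (successors {w, y}): φ is true.
  v (successors ∅): φ is false.
  w (successors {v, z, t}): φ is true.
  x (successors {w, t}): φ is true.
  y (successors {u, y, m}): φ is true.
  z (successors {u, v, z}): φ is true.
  t (successors {w, m}): φ is true.
  m (successors {x, t}): φ is true.
For instance, at u:
  At u: ◇(¬s → s) requires ¬s → s at some successor in {w, y}.
    ¬s → s holds at y, so ◇(¬s → s) is true at u.
Satisfying worlds: {u, w, x, y, z, t, m}

u, w, x, y, z, t, m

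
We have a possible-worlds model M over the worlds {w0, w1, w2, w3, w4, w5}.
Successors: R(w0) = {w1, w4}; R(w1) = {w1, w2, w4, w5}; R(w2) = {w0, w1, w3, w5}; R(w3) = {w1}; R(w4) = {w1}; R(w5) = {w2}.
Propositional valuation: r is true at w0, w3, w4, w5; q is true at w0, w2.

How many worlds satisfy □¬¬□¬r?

Let φ = □¬¬□¬r. Evaluate φ at each world:
  w0 (successors {w1, w4}): φ is false.
  w1 (successors {w1, w2, w4, w5}): φ is false.
  w2 (successors {w0, w1, w3, w5}): φ is false.
  w3 (successors {w1}): φ is false.
  w4 (successors {w1}): φ is false.
  w5 (successors {w2}): φ is false.
For instance, at w5:
  At w5: □¬¬□¬r requires ¬¬□¬r at every successor {w2}.
    ¬¬□¬r fails at w2, so □¬¬□¬r is false at w5.
      At w2: ¬□¬r is true, so ¬¬□¬r is false.
Satisfying worlds: none.

0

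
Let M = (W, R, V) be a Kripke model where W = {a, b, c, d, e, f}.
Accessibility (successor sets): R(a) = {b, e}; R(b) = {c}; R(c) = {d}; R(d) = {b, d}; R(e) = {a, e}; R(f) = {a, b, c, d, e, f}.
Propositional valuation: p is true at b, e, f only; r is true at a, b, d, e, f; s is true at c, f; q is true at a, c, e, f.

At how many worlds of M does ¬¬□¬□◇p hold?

Recall that □ψ holds at a world iff ψ holds at every accessible world, and ◇ψ holds iff ψ holds at some accessible world.
Let φ = ¬¬□¬□◇p. Evaluate φ at each world:
  a (successors {b, e}): φ is false.
  b (successors {c}): φ is false.
  c (successors {d}): φ is true.
  d (successors {b, d}): φ is true.
  e (successors {a, e}): φ is false.
  f (successors {a, b, c, d, e, f}): φ is false.
For instance, at b:
  At b: ¬□¬□◇p is true, so ¬¬□¬□◇p is false.
    At b: □¬□◇p is false, so ¬□¬□◇p is true.
      At b: □¬□◇p requires ¬□◇p at every successor {c}.
        ¬□◇p fails at c, so □¬□◇p is false at b.
Satisfying worlds: {c, d}

2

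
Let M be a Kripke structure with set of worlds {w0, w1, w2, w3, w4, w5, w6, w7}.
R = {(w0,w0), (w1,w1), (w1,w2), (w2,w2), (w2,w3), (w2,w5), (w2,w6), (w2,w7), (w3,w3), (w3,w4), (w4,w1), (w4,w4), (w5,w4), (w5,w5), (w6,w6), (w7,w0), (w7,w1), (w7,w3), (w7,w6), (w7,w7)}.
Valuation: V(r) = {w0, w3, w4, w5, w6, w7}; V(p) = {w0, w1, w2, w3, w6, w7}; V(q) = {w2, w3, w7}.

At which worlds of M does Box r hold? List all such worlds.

w0, w3, w5, w6

Let φ = Box r. Evaluate φ at each world:
  w0 (successors {w0}): φ is true.
  w1 (successors {w1, w2}): φ is false.
  w2 (successors {w2, w3, w5, w6, w7}): φ is false.
  w3 (successors {w3, w4}): φ is true.
  w4 (successors {w1, w4}): φ is false.
  w5 (successors {w4, w5}): φ is true.
  w6 (successors {w6}): φ is true.
  w7 (successors {w0, w1, w3, w6, w7}): φ is false.
For instance, at w7:
  At w7: Box r requires r at every successor {w0, w1, w3, w6, w7}.
    r fails at w1, so Box r is false at w7.
Satisfying worlds: {w0, w3, w5, w6}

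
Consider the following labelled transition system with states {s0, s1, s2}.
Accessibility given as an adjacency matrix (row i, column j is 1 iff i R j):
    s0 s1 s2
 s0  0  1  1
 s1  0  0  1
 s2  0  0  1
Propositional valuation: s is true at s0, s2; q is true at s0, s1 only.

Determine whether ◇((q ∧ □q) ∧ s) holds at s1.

No

At s1: ◇((q ∧ □q) ∧ s) requires (q ∧ □q) ∧ s at some successor in {s2}.
  At s2: (q ∧ □q) ∧ s is false.
So ◇((q ∧ □q) ∧ s) is false at s1.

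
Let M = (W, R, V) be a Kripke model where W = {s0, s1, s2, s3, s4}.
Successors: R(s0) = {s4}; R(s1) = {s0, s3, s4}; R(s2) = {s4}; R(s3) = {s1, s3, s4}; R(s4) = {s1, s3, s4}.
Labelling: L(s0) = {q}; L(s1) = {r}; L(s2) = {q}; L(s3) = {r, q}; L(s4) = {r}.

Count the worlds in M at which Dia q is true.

3

Let φ = Dia q. Evaluate φ at each world:
  s0 (successors {s4}): φ is false.
  s1 (successors {s0, s3, s4}): φ is true.
  s2 (successors {s4}): φ is false.
  s3 (successors {s1, s3, s4}): φ is true.
  s4 (successors {s1, s3, s4}): φ is true.
For instance, at s4:
  At s4: Dia q requires q at some successor in {s1, s3, s4}.
    q holds at s3, so Dia q is true at s4.
Satisfying worlds: {s1, s3, s4}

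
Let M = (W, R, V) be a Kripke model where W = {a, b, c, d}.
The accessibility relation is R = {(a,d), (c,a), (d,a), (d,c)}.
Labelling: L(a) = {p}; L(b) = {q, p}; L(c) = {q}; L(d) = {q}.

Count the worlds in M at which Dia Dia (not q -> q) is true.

Let φ = Dia Dia (not q -> q). Evaluate φ at each world:
  a (successors {d}): φ is true.
  b (successors ∅): φ is false.
  c (successors {a}): φ is true.
  d (successors {a, c}): φ is true.
For instance, at a:
  At a: Dia Dia (not q -> q) requires Dia (not q -> q) at some successor in {d}.
    Dia (not q -> q) holds at d, so Dia Dia (not q -> q) is true at a.
      At d: Dia (not q -> q) requires not q -> q at some successor in {a, c}.
        not q -> q holds at c, so Dia (not q -> q) is true at d.
Satisfying worlds: {a, c, d}

3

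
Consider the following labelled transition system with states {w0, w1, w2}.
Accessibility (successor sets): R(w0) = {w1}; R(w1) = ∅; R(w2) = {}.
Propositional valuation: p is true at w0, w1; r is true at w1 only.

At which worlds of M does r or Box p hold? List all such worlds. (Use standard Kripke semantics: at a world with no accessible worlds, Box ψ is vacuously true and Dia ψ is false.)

w0, w1, w2

Let φ = r or Box p. Evaluate φ at each world:
  w0 (successors {w1}): φ is true.
  w1 (successors ∅): φ is true.
  w2 (successors ∅): φ is true.
For instance, at w0:
  At w0: r is false, Box p is true, so r or Box p is true.
    At w0: Box p requires p at every successor {w1}.
      At w1: p is true.
    So Box p is true at w0.
Satisfying worlds: {w0, w1, w2}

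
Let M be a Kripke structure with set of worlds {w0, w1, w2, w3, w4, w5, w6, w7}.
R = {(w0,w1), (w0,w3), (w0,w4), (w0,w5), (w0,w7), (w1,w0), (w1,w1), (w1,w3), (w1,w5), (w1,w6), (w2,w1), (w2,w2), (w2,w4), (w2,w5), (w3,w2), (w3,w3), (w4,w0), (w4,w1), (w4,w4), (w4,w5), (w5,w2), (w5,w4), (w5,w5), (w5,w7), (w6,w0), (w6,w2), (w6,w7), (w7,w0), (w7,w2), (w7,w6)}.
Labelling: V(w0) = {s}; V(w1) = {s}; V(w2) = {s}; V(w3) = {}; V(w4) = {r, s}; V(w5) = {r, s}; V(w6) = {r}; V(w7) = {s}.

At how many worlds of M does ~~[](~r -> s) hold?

5

Let φ = ~~[](~r -> s). Evaluate φ at each world:
  w0 (successors {w1, w3, w4, w5, w7}): φ is false.
  w1 (successors {w0, w1, w3, w5, w6}): φ is false.
  w2 (successors {w1, w2, w4, w5}): φ is true.
  w3 (successors {w2, w3}): φ is false.
  w4 (successors {w0, w1, w4, w5}): φ is true.
  w5 (successors {w2, w4, w5, w7}): φ is true.
  w6 (successors {w0, w2, w7}): φ is true.
  w7 (successors {w0, w2, w6}): φ is true.
For instance, at w2:
  At w2: ~[](~r -> s) is false, so ~~[](~r -> s) is true.
    At w2: [](~r -> s) is true, so ~[](~r -> s) is false.
      At w2: [](~r -> s) requires ~r -> s at every successor {w1, w2, w4, w5}.
        At w1: ~r -> s is true.
        At w2: ~r -> s is true.
        At w4: ~r -> s is true.
        At w5: ~r -> s is true.
      So [](~r -> s) is true at w2.
Satisfying worlds: {w2, w4, w5, w6, w7}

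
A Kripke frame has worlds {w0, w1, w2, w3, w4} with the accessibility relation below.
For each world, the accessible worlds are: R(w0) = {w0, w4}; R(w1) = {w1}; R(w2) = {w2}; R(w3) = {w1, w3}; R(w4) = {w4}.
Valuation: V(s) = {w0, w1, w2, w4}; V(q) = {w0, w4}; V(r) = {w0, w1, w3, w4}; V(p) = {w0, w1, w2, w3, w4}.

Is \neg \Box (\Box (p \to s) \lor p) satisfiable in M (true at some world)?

Let φ = \neg \Box (\Box (p \to s) \lor p). Evaluate φ at each world:
  w0 (successors {w0, w4}): φ is false.
  w1 (successors {w1}): φ is false.
  w2 (successors {w2}): φ is false.
  w3 (successors {w1, w3}): φ is false.
  w4 (successors {w4}): φ is false.
For instance, at w4:
  At w4: \Box (\Box (p \to s) \lor p) is true, so \neg \Box (\Box (p \to s) \lor p) is false.
    At w4: \Box (\Box (p \to s) \lor p) requires \Box (p \to s) \lor p at every successor {w4}.
      At w4: \Box (p \to s) \lor p is true.
    So \Box (\Box (p \to s) \lor p) is true at w4.

No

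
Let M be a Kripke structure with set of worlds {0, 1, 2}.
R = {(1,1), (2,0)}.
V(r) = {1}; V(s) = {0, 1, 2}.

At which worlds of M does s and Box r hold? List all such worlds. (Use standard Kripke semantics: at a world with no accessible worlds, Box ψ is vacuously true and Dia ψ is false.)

0, 1

Let φ = s and Box r. Evaluate φ at each world:
  0 (successors ∅): φ is true.
  1 (successors {1}): φ is true.
  2 (successors {0}): φ is false.
For instance, at 2:
  At 2: s is true, Box r is false, so s and Box r is false.
    At 2: Box r requires r at every successor {0}.
      r fails at 0, so Box r is false at 2.
Satisfying worlds: {0, 1}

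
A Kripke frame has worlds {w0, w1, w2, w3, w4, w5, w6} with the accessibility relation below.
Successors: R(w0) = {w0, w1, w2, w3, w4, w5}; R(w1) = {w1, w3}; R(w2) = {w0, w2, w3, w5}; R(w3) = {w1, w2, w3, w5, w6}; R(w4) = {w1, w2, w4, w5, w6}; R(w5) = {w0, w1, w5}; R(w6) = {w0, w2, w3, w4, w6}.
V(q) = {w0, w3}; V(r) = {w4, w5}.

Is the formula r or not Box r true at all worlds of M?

Yes

Let φ = r or not Box r. Evaluate φ at each world:
  w0 (successors {w0, w1, w2, w3, w4, w5}): φ is true.
  w1 (successors {w1, w3}): φ is true.
  w2 (successors {w0, w2, w3, w5}): φ is true.
  w3 (successors {w1, w2, w3, w5, w6}): φ is true.
  w4 (successors {w1, w2, w4, w5, w6}): φ is true.
  w5 (successors {w0, w1, w5}): φ is true.
  w6 (successors {w0, w2, w3, w4, w6}): φ is true.
For instance, at w5:
  At w5: r is true, not Box r is true, so r or not Box r is true.
    At w5: Box r is false, so not Box r is true.
      At w5: Box r requires r at every successor {w0, w1, w5}.
        r fails at w0, so Box r is false at w5.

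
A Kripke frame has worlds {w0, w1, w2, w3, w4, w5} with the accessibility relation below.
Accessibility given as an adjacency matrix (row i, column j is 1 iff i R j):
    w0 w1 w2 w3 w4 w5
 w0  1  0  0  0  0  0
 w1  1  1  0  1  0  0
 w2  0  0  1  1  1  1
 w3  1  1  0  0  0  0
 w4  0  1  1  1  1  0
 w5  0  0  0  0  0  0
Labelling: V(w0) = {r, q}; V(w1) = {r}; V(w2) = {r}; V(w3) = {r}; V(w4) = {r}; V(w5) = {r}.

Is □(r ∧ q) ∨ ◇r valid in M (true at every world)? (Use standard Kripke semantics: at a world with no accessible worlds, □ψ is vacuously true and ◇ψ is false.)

Yes

Recall that □ψ holds at a world iff ψ holds at every accessible world, and ◇ψ holds iff ψ holds at some accessible world.
Let φ = □(r ∧ q) ∨ ◇r. Evaluate φ at each world:
  w0 (successors {w0}): φ is true.
  w1 (successors {w0, w1, w3}): φ is true.
  w2 (successors {w2, w3, w4, w5}): φ is true.
  w3 (successors {w0, w1}): φ is true.
  w4 (successors {w1, w2, w3, w4}): φ is true.
  w5 (successors ∅): φ is true.
For instance, at w1:
  At w1: □(r ∧ q) is false, ◇r is true, so □(r ∧ q) ∨ ◇r is true.
    At w1: □(r ∧ q) requires r ∧ q at every successor {w0, w1, w3}.
      r ∧ q fails at w1, so □(r ∧ q) is false at w1.
    At w1: ◇r requires r at some successor in {w0, w1, w3}.
      r holds at w0, so ◇r is true at w1.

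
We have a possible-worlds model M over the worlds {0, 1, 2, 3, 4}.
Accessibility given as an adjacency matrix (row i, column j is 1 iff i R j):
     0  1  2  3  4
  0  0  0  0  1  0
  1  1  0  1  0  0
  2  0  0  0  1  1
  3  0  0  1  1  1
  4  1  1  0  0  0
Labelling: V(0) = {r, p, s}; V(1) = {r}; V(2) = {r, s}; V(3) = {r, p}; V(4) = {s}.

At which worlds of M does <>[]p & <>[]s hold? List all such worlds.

4

Let φ = <>[]p & <>[]s. Evaluate φ at each world:
  0 (successors {3}): φ is false.
  1 (successors {0, 2}): φ is false.
  2 (successors {3, 4}): φ is false.
  3 (successors {2, 3, 4}): φ is false.
  4 (successors {0, 1}): φ is true.
For instance, at 4:
  At 4: <>[]p is true, <>[]s is true, so <>[]p & <>[]s is true.
    At 4: <>[]p requires []p at some successor in {0, 1}.
      []p holds at 0, so <>[]p is true at 4.
    At 4: <>[]s requires []s at some successor in {0, 1}.
      []s holds at 1, so <>[]s is true at 4.
Satisfying worlds: {4}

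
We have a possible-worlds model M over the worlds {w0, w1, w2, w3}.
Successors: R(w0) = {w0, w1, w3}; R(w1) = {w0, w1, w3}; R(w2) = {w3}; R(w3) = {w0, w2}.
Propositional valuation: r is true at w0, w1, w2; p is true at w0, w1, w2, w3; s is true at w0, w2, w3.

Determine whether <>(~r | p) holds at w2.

Yes

At w2: <>(~r | p) requires ~r | p at some successor in {w3}.
  ~r | p holds at w3, so <>(~r | p) is true at w2.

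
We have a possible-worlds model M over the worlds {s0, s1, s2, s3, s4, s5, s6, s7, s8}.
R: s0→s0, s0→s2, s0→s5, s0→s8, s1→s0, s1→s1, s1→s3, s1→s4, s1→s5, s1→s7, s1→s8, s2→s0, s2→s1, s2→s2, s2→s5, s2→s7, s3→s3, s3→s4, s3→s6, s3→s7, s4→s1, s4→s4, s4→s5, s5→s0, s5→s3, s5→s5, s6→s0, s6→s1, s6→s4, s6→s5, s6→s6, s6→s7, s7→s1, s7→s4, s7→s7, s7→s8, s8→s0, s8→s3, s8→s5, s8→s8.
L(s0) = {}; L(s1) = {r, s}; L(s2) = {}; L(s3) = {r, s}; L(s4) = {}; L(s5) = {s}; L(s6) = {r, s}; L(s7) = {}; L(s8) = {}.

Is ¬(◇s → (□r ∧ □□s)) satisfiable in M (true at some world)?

Yes

Recall that □ψ holds at a world iff ψ holds at every accessible world, and ◇ψ holds iff ψ holds at some accessible world.
Let φ = ¬(◇s → (□r ∧ □□s)). Evaluate φ at each world:
  s0 (successors {s0, s2, s5, s8}): φ is true.
  s1 (successors {s0, s1, s3, s4, s5, s7, s8}): φ is true.
  s2 (successors {s0, s1, s2, s5, s7}): φ is true.
  s3 (successors {s3, s4, s6, s7}): φ is true.
  s4 (successors {s1, s4, s5}): φ is true.
  s5 (successors {s0, s3, s5}): φ is true.
  s6 (successors {s0, s1, s4, s5, s6, s7}): φ is true.
  s7 (successors {s1, s4, s7, s8}): φ is true.
  s8 (successors {s0, s3, s5, s8}): φ is true.
Detail at s0 (witness):
  At s0: ◇s → (□r ∧ □□s) is false, so ¬(◇s → (□r ∧ □□s)) is true.
    At s0: ◇s is true, □r ∧ □□s is false, so ◇s → (□r ∧ □□s) is false.
      At s0: ◇s requires s at some successor in {s0, s2, s5, s8}.
        s holds at s5, so ◇s is true at s0.
      At s0: □r is false, □□s is false, so □r ∧ □□s is false.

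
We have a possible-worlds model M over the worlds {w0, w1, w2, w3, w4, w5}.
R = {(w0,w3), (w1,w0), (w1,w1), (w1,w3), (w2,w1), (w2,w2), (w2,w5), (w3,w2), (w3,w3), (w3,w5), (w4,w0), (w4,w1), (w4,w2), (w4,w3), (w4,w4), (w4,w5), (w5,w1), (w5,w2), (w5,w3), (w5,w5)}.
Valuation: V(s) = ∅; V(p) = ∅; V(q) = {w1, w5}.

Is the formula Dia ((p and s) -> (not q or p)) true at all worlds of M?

Yes

Let φ = Dia ((p and s) -> (not q or p)). Evaluate φ at each world:
  w0 (successors {w3}): φ is true.
  w1 (successors {w0, w1, w3}): φ is true.
  w2 (successors {w1, w2, w5}): φ is true.
  w3 (successors {w2, w3, w5}): φ is true.
  w4 (successors {w0, w1, w2, w3, w4, w5}): φ is true.
  w5 (successors {w1, w2, w3, w5}): φ is true.
For instance, at w1:
  At w1: Dia ((p and s) -> (not q or p)) requires (p and s) -> (not q or p) at some successor in {w0, w1, w3}.
    (p and s) -> (not q or p) holds at w0, so Dia ((p and s) -> (not q or p)) is true at w1.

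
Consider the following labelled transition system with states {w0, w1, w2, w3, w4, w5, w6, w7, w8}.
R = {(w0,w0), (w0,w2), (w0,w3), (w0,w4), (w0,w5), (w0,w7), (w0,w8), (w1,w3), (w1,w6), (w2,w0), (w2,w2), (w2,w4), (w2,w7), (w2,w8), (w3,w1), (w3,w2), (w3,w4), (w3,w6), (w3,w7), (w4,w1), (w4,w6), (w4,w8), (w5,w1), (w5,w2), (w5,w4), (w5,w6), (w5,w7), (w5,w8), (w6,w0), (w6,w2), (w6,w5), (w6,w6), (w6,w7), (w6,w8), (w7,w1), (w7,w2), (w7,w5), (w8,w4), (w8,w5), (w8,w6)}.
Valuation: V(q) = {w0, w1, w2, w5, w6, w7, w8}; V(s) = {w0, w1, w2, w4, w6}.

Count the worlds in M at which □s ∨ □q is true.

Recall that □ψ holds at a world iff ψ holds at every accessible world, and ◇ψ holds iff ψ holds at some accessible world.
Let φ = □s ∨ □q. Evaluate φ at each world:
  w0 (successors {w0, w2, w3, w4, w5, w7, w8}): φ is false.
  w1 (successors {w3, w6}): φ is false.
  w2 (successors {w0, w2, w4, w7, w8}): φ is false.
  w3 (successors {w1, w2, w4, w6, w7}): φ is false.
  w4 (successors {w1, w6, w8}): φ is true.
  w5 (successors {w1, w2, w4, w6, w7, w8}): φ is false.
  w6 (successors {w0, w2, w5, w6, w7, w8}): φ is true.
  w7 (successors {w1, w2, w5}): φ is true.
  w8 (successors {w4, w5, w6}): φ is false.
For instance, at w5:
  At w5: □s is false, □q is false, so □s ∨ □q is false.
    At w5: □s requires s at every successor {w1, w2, w4, w6, w7, w8}.
      s fails at w7, so □s is false at w5.
    At w5: □q requires q at every successor {w1, w2, w4, w6, w7, w8}.
      q fails at w4, so □q is false at w5.
Satisfying worlds: {w4, w6, w7}

3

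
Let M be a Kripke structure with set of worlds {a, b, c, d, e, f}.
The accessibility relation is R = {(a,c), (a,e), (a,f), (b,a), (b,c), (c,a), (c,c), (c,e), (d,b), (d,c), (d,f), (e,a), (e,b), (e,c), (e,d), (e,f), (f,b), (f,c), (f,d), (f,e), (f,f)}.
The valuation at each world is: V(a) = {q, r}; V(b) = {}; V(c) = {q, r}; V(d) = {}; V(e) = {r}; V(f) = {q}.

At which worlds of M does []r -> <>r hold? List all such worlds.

a, b, c, d, e, f

Recall that []ψ holds at a world iff ψ holds at every accessible world, and <>ψ holds iff ψ holds at some accessible world.
Let φ = []r -> <>r. Evaluate φ at each world:
  a (successors {c, e, f}): φ is true.
  b (successors {a, c}): φ is true.
  c (successors {a, c, e}): φ is true.
  d (successors {b, c, f}): φ is true.
  e (successors {a, b, c, d, f}): φ is true.
  f (successors {b, c, d, e, f}): φ is true.
For instance, at a:
  At a: []r is false, <>r is true, so []r -> <>r is true.
    At a: []r requires r at every successor {c, e, f}.
      r fails at f, so []r is false at a.
    At a: <>r requires r at some successor in {c, e, f}.
      r holds at c, so <>r is true at a.
Satisfying worlds: {a, b, c, d, e, f}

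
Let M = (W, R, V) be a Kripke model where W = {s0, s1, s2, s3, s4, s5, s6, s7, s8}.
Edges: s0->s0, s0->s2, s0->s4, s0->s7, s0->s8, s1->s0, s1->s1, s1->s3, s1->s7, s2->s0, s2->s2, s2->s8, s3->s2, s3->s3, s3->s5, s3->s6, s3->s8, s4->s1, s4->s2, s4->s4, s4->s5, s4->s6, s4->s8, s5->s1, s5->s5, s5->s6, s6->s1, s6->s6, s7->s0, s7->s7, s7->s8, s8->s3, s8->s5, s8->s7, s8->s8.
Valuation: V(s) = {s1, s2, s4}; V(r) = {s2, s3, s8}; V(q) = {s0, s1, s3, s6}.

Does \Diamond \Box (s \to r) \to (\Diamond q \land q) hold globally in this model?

Let φ = \Diamond \Box (s \to r) \to (\Diamond q \land q). Evaluate φ at each world:
  s0 (successors {s0, s2, s4, s7, s8}): φ is true.
  s1 (successors {s0, s1, s3, s7}): φ is true.
  s2 (successors {s0, s2, s8}): φ is false.
  s3 (successors {s2, s3, s5, s6, s8}): φ is true.
  s4 (successors {s1, s2, s4, s5, s6, s8}): φ is false.
  s5 (successors {s1, s5, s6}): φ is true.
  s6 (successors {s1, s6}): φ is true.
  s7 (successors {s0, s7, s8}): φ is false.
  s8 (successors {s3, s5, s7, s8}): φ is false.
Detail at s2 (counterexample):
  At s2: \Diamond \Box (s \to r) is true, \Diamond q \land q is false, so \Diamond \Box (s \to r) \to (\Diamond q \land q) is false.
    At s2: \Diamond \Box (s \to r) requires \Box (s \to r) at some successor in {s0, s2, s8}.
      \Box (s \to r) holds at s2, so \Diamond \Box (s \to r) is true at s2.
    At s2: \Diamond q is true, q is false, so \Diamond q \land q is false.
      At s2: \Diamond q requires q at some successor in {s0, s2, s8}.
        q holds at s0, so \Diamond q is true at s2.

No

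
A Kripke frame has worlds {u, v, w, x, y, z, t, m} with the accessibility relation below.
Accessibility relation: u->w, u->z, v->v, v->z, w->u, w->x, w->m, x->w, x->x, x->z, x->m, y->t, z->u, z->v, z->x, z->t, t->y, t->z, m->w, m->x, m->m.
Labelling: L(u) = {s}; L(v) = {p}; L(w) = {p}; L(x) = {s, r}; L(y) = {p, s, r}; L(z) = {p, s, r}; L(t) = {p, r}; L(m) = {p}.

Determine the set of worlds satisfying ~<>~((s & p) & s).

Let φ = ~<>~((s & p) & s). Evaluate φ at each world:
  u (successors {w, z}): φ is false.
  v (successors {v, z}): φ is false.
  w (successors {u, x, m}): φ is false.
  x (successors {w, x, z, m}): φ is false.
  y (successors {t}): φ is false.
  z (successors {u, v, x, t}): φ is false.
  t (successors {y, z}): φ is true.
  m (successors {w, x, m}): φ is false.
For instance, at t:
  At t: <>~((s & p) & s) is false, so ~<>~((s & p) & s) is true.
    At t: <>~((s & p) & s) requires ~((s & p) & s) at some successor in {y, z}.
      At y: ~((s & p) & s) is false.
      At z: ~((s & p) & s) is false.
    So <>~((s & p) & s) is false at t.
Satisfying worlds: {t}

t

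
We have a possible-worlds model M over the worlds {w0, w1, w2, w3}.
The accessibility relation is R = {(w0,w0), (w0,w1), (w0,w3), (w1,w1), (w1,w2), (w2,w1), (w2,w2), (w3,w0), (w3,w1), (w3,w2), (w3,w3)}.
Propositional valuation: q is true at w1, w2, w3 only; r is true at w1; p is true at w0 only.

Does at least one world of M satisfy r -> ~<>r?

Let φ = r -> ~<>r. Evaluate φ at each world:
  w0 (successors {w0, w1, w3}): φ is true.
  w1 (successors {w1, w2}): φ is false.
  w2 (successors {w1, w2}): φ is true.
  w3 (successors {w0, w1, w2, w3}): φ is true.
Detail at w0 (witness):
  At w0: r is false, ~<>r is false, so r -> ~<>r is true.
    At w0: <>r is true, so ~<>r is false.
      At w0: <>r requires r at some successor in {w0, w1, w3}.
        r holds at w1, so <>r is true at w0.

Yes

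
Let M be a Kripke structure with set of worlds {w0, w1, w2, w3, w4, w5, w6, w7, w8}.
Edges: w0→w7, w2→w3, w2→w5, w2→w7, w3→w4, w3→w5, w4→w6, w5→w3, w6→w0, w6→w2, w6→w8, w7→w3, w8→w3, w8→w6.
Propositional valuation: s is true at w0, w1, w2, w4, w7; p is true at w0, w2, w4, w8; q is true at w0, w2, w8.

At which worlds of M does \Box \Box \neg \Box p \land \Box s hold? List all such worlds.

w0, w1

Let φ = \Box \Box \neg \Box p \land \Box s. Evaluate φ at each world:
  w0 (successors {w7}): φ is true.
  w1 (successors ∅): φ is true.
  w2 (successors {w3, w5, w7}): φ is false.
  w3 (successors {w4, w5}): φ is false.
  w4 (successors {w6}): φ is false.
  w5 (successors {w3}): φ is false.
  w6 (successors {w0, w2, w8}): φ is false.
  w7 (successors {w3}): φ is false.
  w8 (successors {w3, w6}): φ is false.
For instance, at w4:
  At w4: \Box \Box \neg \Box p is true, \Box s is false, so \Box \Box \neg \Box p \land \Box s is false.
    At w4: \Box \Box \neg \Box p requires \Box \neg \Box p at every successor {w6}.
      At w6: \Box \neg \Box p is true.
    So \Box \Box \neg \Box p is true at w4.
    At w4: \Box s requires s at every successor {w6}.
      s fails at w6, so \Box s is false at w4.
Satisfying worlds: {w0, w1}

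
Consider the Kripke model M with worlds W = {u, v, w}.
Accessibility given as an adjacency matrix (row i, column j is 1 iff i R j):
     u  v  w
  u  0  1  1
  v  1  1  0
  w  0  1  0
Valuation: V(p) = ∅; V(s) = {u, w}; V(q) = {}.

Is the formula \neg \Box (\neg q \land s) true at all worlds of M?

Let φ = \neg \Box (\neg q \land s). Evaluate φ at each world:
  u (successors {v, w}): φ is true.
  v (successors {u, v}): φ is true.
  w (successors {v}): φ is true.
For instance, at w:
  At w: \Box (\neg q \land s) is false, so \neg \Box (\neg q \land s) is true.
    At w: \Box (\neg q \land s) requires \neg q \land s at every successor {v}.
      \neg q \land s fails at v, so \Box (\neg q \land s) is false at w.

Yes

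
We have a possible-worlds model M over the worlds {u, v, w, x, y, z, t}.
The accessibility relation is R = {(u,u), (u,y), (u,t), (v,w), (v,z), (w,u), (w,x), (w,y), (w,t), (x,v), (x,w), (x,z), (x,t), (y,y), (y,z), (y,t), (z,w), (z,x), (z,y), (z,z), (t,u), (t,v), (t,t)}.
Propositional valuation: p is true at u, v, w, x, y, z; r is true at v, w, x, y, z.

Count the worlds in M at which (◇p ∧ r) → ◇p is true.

Recall that ◇ψ holds at a world iff ψ holds at some accessible world.
Let φ = (◇p ∧ r) → ◇p. Evaluate φ at each world:
  u (successors {u, y, t}): φ is true.
  v (successors {w, z}): φ is true.
  w (successors {u, x, y, t}): φ is true.
  x (successors {v, w, z, t}): φ is true.
  y (successors {y, z, t}): φ is true.
  z (successors {w, x, y, z}): φ is true.
  t (successors {u, v, t}): φ is true.
For instance, at u:
  At u: ◇p ∧ r is false, ◇p is true, so (◇p ∧ r) → ◇p is true.
    At u: ◇p is true, r is false, so ◇p ∧ r is false.
      At u: ◇p requires p at some successor in {u, y, t}.
        p holds at u, so ◇p is true at u.
    At u: ◇p requires p at some successor in {u, y, t}.
      p holds at u, so ◇p is true at u.
Satisfying worlds: {u, v, w, x, y, z, t}

7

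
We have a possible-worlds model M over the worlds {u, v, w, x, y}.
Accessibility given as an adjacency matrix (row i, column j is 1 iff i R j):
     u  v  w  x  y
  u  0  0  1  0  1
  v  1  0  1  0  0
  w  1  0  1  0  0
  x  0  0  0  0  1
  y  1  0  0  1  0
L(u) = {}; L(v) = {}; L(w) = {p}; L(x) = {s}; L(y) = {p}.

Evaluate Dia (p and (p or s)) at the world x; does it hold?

At x: Dia (p and (p or s)) requires p and (p or s) at some successor in {y}.
  p and (p or s) holds at y, so Dia (p and (p or s)) is true at x.

Yes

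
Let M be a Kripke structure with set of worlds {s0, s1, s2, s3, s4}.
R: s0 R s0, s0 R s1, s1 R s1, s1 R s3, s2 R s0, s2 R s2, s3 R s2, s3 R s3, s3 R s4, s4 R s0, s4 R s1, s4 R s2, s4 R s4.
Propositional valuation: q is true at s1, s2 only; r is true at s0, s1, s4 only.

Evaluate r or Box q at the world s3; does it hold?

At s3: r is false, Box q is false, so r or Box q is false.
  At s3: Box q requires q at every successor {s2, s3, s4}.
    q fails at s3, so Box q is false at s3.

No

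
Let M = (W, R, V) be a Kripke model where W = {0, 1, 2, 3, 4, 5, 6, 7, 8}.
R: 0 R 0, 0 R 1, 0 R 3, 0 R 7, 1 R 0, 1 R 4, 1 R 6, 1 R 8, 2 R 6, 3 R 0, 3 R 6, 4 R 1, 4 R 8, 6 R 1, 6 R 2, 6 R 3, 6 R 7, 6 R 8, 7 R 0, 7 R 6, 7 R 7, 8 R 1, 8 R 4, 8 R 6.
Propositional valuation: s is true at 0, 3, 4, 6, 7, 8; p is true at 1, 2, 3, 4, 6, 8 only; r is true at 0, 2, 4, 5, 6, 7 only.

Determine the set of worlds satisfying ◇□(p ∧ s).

6

Let φ = ◇□(p ∧ s). Evaluate φ at each world:
  0 (successors {0, 1, 3, 7}): φ is false.
  1 (successors {0, 4, 6, 8}): φ is false.
  2 (successors {6}): φ is false.
  3 (successors {0, 6}): φ is false.
  4 (successors {1, 8}): φ is false.
  5 (successors ∅): φ is false.
  6 (successors {1, 2, 3, 7, 8}): φ is true.
  7 (successors {0, 6, 7}): φ is false.
  8 (successors {1, 4, 6}): φ is false.
For instance, at 2:
  At 2: ◇□(p ∧ s) requires □(p ∧ s) at some successor in {6}.
    At 6: □(p ∧ s) is false.
  So ◇□(p ∧ s) is false at 2.
Satisfying worlds: {6}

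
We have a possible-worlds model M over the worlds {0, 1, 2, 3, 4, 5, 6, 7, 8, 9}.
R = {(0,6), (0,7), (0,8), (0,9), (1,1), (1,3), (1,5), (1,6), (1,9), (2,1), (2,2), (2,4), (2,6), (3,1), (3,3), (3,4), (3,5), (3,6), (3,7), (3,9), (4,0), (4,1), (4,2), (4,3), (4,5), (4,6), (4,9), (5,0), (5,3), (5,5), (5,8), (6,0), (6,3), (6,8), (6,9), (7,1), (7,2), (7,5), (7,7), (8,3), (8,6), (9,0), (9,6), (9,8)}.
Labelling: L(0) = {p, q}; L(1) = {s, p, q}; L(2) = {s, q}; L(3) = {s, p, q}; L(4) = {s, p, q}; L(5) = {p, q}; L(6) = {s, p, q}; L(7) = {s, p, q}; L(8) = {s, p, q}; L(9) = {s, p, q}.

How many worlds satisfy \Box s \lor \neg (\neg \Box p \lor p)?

3

Let φ = \Box s \lor \neg (\neg \Box p \lor p). Evaluate φ at each world:
  0 (successors {6, 7, 8, 9}): φ is true.
  1 (successors {1, 3, 5, 6, 9}): φ is false.
  2 (successors {1, 2, 4, 6}): φ is true.
  3 (successors {1, 3, 4, 5, 6, 7, 9}): φ is false.
  4 (successors {0, 1, 2, 3, 5, 6, 9}): φ is false.
  5 (successors {0, 3, 5, 8}): φ is false.
  6 (successors {0, 3, 8, 9}): φ is false.
  7 (successors {1, 2, 5, 7}): φ is false.
  8 (successors {3, 6}): φ is true.
  9 (successors {0, 6, 8}): φ is false.
For instance, at 3:
  At 3: \Box s is false, \neg (\neg \Box p \lor p) is false, so \Box s \lor \neg (\neg \Box p \lor p) is false.
    At 3: \Box s requires s at every successor {1, 3, 4, 5, 6, 7, 9}.
      s fails at 5, so \Box s is false at 3.
    At 3: \neg \Box p \lor p is true, so \neg (\neg \Box p \lor p) is false.
      At 3: \neg \Box p is false, p is true, so \neg \Box p \lor p is true.
Satisfying worlds: {0, 2, 8}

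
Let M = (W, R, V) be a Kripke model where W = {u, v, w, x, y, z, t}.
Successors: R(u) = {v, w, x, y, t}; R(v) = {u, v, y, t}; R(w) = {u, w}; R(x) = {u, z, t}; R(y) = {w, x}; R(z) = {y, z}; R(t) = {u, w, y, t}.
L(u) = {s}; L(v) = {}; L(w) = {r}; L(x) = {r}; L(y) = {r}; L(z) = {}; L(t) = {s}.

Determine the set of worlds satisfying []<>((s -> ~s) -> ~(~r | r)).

w, y

Let φ = []<>((s -> ~s) -> ~(~r | r)). Evaluate φ at each world:
  u (successors {v, w, x, y, t}): φ is false.
  v (successors {u, v, y, t}): φ is false.
  w (successors {u, w}): φ is true.
  x (successors {u, z, t}): φ is false.
  y (successors {w, x}): φ is true.
  z (successors {y, z}): φ is false.
  t (successors {u, w, y, t}): φ is false.
For instance, at z:
  At z: []<>((s -> ~s) -> ~(~r | r)) requires <>((s -> ~s) -> ~(~r | r)) at every successor {y, z}.
    <>((s -> ~s) -> ~(~r | r)) fails at y, so []<>((s -> ~s) -> ~(~r | r)) is false at z.
      At y: <>((s -> ~s) -> ~(~r | r)) requires (s -> ~s) -> ~(~r | r) at some successor in {w, x}.
        At w: (s -> ~s) -> ~(~r | r) is false.
        At x: (s -> ~s) -> ~(~r | r) is false.
      So <>((s -> ~s) -> ~(~r | r)) is false at y.
Satisfying worlds: {w, y}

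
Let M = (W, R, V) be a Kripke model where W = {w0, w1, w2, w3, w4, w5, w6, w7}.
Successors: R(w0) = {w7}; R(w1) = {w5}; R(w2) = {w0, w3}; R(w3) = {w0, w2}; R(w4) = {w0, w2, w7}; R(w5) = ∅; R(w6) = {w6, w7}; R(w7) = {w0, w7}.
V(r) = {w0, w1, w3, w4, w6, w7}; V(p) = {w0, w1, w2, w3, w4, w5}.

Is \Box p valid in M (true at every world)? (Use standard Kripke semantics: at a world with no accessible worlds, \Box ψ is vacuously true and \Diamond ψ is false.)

Let φ = \Box p. Evaluate φ at each world:
  w0 (successors {w7}): φ is false.
  w1 (successors {w5}): φ is true.
  w2 (successors {w0, w3}): φ is true.
  w3 (successors {w0, w2}): φ is true.
  w4 (successors {w0, w2, w7}): φ is false.
  w5 (successors ∅): φ is true.
  w6 (successors {w6, w7}): φ is false.
  w7 (successors {w0, w7}): φ is false.
Detail at w0 (counterexample):
  At w0: \Box p requires p at every successor {w7}.
    p fails at w7, so \Box p is false at w0.

No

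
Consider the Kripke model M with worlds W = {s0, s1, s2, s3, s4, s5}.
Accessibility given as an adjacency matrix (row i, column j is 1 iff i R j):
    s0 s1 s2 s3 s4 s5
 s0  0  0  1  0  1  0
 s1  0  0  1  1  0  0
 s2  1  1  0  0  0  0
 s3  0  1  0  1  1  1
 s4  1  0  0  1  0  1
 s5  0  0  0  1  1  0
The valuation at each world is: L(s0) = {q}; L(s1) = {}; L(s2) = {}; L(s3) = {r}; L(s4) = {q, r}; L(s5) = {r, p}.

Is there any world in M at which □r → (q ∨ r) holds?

Yes

Recall that □ψ holds at a world iff ψ holds at every accessible world, and ◇ψ holds iff ψ holds at some accessible world.
Let φ = □r → (q ∨ r). Evaluate φ at each world:
  s0 (successors {s2, s4}): φ is true.
  s1 (successors {s2, s3}): φ is true.
  s2 (successors {s0, s1}): φ is true.
  s3 (successors {s1, s3, s4, s5}): φ is true.
  s4 (successors {s0, s3, s5}): φ is true.
  s5 (successors {s3, s4}): φ is true.
Detail at s0 (witness):
  At s0: □r is false, q ∨ r is true, so □r → (q ∨ r) is true.
    At s0: □r requires r at every successor {s2, s4}.
      r fails at s2, so □r is false at s0.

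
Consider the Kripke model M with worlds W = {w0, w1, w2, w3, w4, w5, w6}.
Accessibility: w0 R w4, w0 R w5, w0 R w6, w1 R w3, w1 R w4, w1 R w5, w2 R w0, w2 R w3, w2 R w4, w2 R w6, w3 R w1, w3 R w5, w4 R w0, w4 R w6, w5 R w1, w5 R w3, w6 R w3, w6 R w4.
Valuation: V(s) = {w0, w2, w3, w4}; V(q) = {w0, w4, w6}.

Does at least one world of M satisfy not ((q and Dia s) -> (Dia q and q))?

Let φ = not ((q and Dia s) -> (Dia q and q)). Evaluate φ at each world:
  w0 (successors {w4, w5, w6}): φ is false.
  w1 (successors {w3, w4, w5}): φ is false.
  w2 (successors {w0, w3, w4, w6}): φ is false.
  w3 (successors {w1, w5}): φ is false.
  w4 (successors {w0, w6}): φ is false.
  w5 (successors {w1, w3}): φ is false.
  w6 (successors {w3, w4}): φ is false.
For instance, at w1:
  At w1: (q and Dia s) -> (Dia q and q) is true, so not ((q and Dia s) -> (Dia q and q)) is false.
    At w1: q and Dia s is false, Dia q and q is false, so (q and Dia s) -> (Dia q and q) is true.
      At w1: q is false, Dia s is true, so q and Dia s is false.
      At w1: Dia q is true, q is false, so Dia q and q is false.

No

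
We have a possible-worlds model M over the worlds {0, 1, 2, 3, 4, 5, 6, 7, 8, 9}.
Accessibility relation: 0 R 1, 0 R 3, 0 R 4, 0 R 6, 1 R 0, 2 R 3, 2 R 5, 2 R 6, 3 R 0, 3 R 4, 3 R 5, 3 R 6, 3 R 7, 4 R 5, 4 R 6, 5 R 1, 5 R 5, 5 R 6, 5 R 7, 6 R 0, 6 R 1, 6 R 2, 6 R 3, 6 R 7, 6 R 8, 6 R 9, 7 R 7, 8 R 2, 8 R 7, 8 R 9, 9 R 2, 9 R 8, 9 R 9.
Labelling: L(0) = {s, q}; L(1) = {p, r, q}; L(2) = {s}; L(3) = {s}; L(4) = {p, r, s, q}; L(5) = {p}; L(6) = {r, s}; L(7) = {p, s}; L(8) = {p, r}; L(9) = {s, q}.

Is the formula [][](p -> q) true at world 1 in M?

Yes

At 1: [][](p -> q) requires [](p -> q) at every successor {0}.
    At 0: [](p -> q) requires p -> q at every successor {1, 3, 4, 6}.
      At 1: p -> q is true.
      At 3: p -> q is true.
      At 4: p -> q is true.
      At 6: p -> q is true.
    So [](p -> q) is true at 0.
So [][](p -> q) is true at 1.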